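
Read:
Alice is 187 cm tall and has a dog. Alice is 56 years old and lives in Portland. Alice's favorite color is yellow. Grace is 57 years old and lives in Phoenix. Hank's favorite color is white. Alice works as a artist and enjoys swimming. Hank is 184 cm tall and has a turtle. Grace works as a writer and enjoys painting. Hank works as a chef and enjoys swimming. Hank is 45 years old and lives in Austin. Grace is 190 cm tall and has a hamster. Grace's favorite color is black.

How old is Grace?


Grace is 57 years old

57


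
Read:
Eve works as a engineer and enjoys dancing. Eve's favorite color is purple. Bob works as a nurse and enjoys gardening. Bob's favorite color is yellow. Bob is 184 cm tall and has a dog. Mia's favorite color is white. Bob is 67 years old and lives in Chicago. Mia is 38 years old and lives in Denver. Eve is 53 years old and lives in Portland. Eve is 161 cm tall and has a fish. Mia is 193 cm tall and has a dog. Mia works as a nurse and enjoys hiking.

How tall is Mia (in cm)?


Mia is 193 cm tall

193


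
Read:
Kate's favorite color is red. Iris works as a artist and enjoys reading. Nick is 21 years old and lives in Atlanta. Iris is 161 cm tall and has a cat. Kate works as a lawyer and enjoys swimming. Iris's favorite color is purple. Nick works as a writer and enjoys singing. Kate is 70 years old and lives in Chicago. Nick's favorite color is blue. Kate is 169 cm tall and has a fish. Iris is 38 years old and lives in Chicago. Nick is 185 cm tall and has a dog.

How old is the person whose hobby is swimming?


Person with hobby=swimming is Kate, age 70

70


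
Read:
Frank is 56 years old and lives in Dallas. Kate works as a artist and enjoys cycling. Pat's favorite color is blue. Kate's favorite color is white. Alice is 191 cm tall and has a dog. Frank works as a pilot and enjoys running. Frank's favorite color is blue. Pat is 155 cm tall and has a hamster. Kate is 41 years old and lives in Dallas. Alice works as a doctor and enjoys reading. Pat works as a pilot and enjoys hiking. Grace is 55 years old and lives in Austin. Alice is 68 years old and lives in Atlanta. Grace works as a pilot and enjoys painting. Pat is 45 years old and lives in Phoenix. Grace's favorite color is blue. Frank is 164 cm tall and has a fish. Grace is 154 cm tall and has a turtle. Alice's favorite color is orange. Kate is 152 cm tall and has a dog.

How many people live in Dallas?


Count in Dallas: 2

2


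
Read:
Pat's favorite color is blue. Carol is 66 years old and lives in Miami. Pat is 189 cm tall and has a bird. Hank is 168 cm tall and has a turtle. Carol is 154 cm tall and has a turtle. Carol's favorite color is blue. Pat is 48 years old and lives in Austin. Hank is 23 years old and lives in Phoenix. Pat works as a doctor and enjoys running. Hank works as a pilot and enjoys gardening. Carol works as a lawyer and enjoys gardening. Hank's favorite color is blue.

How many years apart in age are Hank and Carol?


23 vs 66, diff = 43

43


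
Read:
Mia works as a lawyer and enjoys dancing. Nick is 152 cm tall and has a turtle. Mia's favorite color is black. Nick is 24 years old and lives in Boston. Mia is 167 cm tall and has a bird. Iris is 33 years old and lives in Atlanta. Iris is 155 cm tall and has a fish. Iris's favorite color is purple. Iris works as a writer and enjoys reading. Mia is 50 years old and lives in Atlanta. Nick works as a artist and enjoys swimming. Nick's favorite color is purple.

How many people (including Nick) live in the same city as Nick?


Nick lives in Boston. Count = 1

1


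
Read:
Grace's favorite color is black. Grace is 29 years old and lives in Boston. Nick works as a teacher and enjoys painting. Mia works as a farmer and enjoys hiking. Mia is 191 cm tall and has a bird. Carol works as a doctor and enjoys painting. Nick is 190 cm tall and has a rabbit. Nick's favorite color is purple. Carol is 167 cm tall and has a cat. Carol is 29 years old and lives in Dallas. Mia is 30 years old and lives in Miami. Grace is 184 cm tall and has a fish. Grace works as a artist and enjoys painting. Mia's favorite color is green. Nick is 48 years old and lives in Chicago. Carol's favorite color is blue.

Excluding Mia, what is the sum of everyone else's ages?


Sum (excluding Mia): 106

106


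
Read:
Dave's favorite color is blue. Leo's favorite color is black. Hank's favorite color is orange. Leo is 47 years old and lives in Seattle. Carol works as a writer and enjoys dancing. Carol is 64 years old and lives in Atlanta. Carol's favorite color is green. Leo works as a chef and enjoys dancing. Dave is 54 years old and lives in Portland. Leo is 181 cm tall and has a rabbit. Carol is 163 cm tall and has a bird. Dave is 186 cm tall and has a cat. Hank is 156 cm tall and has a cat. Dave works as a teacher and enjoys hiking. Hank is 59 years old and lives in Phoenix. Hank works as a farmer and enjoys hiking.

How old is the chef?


The chef is Leo, age 47

47


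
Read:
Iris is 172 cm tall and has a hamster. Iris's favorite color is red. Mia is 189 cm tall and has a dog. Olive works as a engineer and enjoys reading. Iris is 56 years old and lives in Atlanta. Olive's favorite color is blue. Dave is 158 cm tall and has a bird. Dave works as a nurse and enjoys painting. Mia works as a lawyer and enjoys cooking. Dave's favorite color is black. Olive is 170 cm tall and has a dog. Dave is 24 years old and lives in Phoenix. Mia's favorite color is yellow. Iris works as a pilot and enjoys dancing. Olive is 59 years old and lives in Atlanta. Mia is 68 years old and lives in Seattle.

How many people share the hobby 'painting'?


Count: 1

1


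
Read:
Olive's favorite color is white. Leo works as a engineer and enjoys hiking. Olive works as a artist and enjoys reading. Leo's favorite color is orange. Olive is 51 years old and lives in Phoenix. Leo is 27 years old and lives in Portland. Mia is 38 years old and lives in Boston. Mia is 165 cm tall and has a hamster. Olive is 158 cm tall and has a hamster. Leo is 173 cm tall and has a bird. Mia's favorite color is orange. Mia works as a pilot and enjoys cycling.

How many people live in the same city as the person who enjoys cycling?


Person with hobby cycling is Mia, city Boston. Count = 1

1


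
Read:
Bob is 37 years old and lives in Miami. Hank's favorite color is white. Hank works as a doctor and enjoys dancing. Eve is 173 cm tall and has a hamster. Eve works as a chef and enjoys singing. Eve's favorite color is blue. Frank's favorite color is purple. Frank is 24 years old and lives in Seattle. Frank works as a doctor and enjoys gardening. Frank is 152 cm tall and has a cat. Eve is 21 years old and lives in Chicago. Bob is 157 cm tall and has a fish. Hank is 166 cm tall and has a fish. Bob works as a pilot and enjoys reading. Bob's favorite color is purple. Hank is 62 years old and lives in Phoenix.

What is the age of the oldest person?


Oldest: Hank at 62

62


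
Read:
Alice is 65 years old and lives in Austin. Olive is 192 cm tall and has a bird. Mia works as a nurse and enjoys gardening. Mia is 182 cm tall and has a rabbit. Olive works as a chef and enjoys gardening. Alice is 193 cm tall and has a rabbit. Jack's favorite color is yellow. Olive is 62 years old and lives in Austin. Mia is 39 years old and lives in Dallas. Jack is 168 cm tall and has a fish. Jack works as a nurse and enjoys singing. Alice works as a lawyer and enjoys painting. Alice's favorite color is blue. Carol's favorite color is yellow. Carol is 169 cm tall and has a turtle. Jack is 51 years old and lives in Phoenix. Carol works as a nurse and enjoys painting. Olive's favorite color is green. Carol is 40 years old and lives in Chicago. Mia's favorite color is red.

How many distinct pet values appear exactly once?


Unique pet values: 3

3


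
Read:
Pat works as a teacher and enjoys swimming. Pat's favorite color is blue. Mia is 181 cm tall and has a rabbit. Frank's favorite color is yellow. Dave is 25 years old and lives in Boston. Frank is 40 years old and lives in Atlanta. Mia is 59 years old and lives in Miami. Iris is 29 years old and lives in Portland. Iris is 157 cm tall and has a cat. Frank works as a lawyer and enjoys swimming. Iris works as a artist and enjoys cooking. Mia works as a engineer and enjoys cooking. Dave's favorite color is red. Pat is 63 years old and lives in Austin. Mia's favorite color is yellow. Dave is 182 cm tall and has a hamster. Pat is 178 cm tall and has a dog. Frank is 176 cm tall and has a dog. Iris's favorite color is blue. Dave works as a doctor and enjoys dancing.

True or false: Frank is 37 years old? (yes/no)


Frank is actually 40. no

no


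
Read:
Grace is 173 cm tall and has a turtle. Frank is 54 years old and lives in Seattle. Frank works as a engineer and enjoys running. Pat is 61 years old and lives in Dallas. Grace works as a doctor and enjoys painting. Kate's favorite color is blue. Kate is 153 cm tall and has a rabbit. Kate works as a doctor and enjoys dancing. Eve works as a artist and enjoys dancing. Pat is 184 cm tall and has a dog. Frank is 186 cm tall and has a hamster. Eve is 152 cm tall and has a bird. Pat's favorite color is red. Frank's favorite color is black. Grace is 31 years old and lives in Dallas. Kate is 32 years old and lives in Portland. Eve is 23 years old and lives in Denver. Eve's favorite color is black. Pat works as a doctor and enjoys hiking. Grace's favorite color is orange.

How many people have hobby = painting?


Count: 1

1


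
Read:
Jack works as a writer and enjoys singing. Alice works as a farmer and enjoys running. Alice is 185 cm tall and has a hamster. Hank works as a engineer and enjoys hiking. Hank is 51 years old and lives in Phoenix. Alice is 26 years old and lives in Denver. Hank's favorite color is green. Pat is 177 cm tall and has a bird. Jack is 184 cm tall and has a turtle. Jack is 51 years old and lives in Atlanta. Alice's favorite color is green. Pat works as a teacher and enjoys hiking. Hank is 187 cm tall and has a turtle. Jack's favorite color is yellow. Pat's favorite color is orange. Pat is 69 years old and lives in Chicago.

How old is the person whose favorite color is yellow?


Person with favorite color=yellow is Jack, age 51

51


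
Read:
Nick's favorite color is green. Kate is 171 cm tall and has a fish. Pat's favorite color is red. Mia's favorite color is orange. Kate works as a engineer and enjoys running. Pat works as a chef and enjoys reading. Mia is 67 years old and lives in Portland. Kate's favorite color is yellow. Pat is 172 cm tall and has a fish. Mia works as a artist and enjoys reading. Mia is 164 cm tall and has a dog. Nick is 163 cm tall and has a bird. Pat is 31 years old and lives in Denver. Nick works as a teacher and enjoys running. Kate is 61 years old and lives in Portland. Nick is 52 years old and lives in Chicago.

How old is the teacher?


The teacher is Nick, age 52

52


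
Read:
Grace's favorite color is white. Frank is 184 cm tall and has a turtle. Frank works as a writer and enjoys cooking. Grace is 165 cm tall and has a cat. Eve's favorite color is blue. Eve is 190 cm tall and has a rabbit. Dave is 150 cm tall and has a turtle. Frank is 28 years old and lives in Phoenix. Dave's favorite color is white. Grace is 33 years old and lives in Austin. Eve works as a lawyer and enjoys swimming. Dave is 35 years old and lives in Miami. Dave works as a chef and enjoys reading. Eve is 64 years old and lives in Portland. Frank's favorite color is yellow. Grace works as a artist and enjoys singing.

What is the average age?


Sum=160, n=4, avg=40

40


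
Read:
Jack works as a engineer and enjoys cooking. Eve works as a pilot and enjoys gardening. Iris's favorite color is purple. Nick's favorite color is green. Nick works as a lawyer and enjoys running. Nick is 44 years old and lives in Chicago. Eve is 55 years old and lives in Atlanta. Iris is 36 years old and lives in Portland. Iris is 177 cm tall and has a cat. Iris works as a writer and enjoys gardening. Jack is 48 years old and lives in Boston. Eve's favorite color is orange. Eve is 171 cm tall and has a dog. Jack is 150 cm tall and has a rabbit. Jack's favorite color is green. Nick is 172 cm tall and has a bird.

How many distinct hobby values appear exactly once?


Unique hobby values: 2

2


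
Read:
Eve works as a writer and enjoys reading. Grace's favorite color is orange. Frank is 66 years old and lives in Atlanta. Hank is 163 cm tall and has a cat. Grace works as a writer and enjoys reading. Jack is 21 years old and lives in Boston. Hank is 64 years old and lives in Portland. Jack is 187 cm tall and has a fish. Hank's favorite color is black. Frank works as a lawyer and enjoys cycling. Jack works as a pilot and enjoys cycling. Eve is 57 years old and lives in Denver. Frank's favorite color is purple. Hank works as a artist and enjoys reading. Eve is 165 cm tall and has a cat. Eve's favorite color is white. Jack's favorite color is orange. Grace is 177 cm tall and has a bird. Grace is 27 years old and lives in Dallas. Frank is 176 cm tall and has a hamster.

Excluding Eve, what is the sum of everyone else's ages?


Sum (excluding Eve): 178

178


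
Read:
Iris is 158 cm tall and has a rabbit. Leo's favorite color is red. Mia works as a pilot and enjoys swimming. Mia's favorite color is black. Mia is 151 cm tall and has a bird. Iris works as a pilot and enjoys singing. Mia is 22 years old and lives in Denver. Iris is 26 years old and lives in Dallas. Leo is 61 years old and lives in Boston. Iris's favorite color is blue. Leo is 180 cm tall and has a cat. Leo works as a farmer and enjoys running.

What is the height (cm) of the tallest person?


Tallest: Leo at 180 cm

180


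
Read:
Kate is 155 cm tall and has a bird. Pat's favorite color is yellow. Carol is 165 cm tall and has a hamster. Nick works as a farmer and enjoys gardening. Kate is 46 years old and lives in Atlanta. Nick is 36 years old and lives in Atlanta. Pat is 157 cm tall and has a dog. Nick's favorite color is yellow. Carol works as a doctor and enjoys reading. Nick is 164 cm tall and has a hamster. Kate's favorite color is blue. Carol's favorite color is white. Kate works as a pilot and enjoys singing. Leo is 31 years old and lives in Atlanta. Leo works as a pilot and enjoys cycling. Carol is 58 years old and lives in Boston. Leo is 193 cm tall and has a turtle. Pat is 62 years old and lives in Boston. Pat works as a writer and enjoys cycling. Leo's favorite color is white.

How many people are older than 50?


Filter: 2

2


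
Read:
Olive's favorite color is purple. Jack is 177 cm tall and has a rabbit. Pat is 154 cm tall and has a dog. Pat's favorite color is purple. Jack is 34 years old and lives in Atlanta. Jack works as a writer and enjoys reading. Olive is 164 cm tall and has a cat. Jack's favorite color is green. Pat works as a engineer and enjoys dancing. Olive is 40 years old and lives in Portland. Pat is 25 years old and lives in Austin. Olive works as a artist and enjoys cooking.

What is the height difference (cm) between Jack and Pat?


|177 - 154| = 23

23


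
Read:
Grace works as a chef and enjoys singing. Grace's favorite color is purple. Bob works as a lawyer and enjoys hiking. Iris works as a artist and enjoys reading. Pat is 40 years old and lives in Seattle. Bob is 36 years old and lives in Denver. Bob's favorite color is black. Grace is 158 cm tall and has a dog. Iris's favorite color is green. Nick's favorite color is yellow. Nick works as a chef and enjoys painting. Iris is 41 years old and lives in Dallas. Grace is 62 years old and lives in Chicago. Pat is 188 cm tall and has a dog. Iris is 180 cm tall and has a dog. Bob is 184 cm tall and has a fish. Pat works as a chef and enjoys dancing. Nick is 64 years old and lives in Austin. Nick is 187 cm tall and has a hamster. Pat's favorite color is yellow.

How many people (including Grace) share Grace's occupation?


Grace is a chef. Count = 3

3


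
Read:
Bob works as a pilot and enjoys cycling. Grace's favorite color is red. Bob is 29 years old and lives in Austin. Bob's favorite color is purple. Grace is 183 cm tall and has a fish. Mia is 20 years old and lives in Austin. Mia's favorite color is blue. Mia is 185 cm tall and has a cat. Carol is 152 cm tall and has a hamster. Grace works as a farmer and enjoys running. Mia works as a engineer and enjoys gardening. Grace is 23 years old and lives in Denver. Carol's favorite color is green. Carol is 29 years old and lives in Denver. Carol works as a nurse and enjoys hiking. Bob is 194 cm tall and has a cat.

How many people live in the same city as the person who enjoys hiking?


Person with hobby hiking is Carol, city Denver. Count = 2

2


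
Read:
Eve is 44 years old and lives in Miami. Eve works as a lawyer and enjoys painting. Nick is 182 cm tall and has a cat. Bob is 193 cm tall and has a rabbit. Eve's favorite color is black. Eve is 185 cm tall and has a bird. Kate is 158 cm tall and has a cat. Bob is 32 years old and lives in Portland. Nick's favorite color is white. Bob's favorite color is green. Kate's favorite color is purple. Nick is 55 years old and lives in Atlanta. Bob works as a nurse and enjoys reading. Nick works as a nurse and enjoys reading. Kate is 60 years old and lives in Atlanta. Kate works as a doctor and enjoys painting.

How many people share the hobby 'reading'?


Count: 2

2


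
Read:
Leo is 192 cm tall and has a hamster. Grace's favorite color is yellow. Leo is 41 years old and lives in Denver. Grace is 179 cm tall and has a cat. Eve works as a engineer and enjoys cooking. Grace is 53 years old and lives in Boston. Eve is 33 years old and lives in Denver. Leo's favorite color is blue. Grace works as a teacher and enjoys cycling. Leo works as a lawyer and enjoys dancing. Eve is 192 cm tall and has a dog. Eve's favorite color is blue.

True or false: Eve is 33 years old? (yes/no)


Eve is actually 33. yes

yes


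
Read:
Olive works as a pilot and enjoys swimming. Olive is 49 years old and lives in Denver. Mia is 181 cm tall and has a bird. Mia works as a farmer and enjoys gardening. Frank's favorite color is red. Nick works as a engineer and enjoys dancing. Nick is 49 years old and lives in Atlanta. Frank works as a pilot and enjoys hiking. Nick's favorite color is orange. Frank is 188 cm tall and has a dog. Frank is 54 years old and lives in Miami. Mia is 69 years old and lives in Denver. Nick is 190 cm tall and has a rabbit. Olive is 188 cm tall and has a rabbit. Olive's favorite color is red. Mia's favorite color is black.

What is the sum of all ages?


49+69+49+54 = 221

221


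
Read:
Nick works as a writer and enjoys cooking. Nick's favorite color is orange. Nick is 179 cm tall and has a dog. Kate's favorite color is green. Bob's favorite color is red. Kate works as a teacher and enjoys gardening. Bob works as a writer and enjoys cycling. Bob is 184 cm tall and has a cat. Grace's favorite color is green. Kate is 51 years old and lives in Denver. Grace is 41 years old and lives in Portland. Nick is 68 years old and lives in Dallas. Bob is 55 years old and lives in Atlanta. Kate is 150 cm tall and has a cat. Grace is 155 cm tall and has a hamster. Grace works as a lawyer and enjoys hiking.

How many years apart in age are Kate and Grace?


51 vs 41, diff = 10

10


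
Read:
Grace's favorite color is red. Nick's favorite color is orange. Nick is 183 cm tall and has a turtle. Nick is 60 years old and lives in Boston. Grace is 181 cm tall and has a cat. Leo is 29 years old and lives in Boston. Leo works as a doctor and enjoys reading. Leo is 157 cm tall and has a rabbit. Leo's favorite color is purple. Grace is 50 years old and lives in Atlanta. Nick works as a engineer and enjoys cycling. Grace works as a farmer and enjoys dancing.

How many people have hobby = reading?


Count: 1

1


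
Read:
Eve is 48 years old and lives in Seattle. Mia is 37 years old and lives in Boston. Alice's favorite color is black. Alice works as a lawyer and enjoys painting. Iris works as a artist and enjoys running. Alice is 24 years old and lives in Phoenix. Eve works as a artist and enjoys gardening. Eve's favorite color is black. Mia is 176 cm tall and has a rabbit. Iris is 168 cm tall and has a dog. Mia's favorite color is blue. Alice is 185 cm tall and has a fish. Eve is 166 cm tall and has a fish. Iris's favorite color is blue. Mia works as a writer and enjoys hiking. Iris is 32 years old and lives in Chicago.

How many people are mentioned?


People: Iris, Alice, Mia, Eve. Count = 4

4


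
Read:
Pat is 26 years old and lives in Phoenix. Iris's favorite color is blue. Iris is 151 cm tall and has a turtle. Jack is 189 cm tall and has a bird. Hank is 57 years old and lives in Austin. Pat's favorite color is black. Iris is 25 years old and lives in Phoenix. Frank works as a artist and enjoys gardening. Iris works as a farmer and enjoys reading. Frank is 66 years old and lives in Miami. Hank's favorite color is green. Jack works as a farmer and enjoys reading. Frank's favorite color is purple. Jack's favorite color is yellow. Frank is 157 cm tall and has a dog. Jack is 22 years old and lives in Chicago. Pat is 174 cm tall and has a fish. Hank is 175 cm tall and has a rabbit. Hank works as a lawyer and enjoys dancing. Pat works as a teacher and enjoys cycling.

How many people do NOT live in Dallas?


Not in Dallas: 5

5


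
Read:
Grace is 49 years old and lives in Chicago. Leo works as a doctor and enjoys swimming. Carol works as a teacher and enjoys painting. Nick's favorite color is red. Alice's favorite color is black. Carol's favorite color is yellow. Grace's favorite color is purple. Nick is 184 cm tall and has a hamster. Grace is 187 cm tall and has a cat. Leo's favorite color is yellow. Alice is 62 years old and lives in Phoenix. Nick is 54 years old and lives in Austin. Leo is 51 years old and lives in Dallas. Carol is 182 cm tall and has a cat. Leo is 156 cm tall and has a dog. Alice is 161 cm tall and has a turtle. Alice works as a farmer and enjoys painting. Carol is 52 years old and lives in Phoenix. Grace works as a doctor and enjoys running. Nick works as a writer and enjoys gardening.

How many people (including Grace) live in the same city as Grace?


Grace lives in Chicago. Count = 1

1


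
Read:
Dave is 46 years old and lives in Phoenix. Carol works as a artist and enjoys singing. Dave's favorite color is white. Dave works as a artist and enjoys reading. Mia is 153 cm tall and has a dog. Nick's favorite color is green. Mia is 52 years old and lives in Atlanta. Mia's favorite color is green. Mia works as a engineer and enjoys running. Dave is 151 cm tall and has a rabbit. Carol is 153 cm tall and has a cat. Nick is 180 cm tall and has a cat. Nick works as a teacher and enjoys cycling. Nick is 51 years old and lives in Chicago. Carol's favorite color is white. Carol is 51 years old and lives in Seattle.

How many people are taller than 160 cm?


Taller than 160: 1

1


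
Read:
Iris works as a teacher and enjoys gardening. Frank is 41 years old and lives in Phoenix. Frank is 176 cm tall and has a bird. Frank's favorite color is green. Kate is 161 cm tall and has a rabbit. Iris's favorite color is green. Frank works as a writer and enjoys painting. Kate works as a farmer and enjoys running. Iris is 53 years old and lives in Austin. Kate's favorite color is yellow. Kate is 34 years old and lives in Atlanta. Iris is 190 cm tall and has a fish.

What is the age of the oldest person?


Oldest: Iris at 53

53


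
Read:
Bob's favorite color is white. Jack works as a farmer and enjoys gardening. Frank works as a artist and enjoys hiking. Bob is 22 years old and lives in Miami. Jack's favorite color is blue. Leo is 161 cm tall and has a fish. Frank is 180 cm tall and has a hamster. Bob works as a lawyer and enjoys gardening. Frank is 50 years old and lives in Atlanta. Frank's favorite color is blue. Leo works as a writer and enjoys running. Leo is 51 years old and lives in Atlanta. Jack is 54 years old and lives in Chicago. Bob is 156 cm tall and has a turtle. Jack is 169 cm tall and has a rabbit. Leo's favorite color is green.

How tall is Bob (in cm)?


Bob is 156 cm tall

156


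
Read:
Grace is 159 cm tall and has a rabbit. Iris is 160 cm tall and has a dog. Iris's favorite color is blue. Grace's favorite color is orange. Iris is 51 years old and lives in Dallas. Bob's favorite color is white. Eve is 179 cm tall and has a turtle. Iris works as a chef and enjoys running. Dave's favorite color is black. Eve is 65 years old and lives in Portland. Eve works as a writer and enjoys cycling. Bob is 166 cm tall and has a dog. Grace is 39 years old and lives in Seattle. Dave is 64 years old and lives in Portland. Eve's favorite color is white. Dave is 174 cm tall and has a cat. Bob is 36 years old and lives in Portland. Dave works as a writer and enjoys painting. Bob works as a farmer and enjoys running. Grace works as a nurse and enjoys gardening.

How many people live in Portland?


Count in Portland: 3

3


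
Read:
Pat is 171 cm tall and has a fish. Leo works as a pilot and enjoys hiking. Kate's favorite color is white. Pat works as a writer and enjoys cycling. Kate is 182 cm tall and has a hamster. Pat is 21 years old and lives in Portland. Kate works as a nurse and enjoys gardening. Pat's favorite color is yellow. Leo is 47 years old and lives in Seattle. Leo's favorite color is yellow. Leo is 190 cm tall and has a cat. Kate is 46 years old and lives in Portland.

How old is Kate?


Kate is 46 years old

46


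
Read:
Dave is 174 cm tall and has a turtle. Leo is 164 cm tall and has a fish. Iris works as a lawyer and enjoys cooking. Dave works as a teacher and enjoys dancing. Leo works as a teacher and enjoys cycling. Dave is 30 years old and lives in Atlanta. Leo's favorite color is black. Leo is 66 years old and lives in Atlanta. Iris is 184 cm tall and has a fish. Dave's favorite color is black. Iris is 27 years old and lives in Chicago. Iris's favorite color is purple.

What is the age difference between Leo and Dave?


|66 - 30| = 36

36


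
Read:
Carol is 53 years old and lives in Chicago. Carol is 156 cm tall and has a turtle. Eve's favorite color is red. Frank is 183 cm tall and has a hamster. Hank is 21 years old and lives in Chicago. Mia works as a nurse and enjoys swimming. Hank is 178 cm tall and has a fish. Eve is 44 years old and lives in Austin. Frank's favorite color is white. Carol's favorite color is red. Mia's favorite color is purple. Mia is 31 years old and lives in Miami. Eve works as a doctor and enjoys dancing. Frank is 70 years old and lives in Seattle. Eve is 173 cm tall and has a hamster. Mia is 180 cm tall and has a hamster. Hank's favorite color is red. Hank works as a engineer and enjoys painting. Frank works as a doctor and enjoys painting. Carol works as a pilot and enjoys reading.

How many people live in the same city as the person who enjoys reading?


Person with hobby reading is Carol, city Chicago. Count = 2

2


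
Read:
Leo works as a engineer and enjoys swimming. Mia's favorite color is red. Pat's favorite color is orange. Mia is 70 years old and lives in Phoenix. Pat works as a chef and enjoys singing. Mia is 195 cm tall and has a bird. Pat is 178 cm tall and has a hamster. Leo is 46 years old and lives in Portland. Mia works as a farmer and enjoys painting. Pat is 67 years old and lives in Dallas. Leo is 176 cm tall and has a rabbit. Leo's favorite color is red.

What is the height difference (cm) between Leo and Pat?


|176 - 178| = 2

2


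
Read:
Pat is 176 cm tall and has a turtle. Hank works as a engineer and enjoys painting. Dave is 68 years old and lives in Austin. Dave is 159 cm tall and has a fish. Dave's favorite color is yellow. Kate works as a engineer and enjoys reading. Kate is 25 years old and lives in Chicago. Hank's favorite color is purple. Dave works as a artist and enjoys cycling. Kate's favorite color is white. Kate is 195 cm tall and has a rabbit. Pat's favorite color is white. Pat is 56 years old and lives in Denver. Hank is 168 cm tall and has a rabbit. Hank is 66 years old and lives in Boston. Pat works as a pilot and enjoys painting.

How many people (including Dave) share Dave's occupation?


Dave is a artist. Count = 1

1


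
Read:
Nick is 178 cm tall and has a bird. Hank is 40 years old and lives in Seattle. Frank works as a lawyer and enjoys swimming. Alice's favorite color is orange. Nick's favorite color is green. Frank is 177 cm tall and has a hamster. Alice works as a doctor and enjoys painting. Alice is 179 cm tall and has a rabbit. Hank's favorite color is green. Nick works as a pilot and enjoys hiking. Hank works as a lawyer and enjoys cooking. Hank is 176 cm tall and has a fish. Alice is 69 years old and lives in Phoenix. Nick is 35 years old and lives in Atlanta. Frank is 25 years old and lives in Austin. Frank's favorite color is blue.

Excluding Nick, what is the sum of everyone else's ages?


Sum (excluding Nick): 134

134


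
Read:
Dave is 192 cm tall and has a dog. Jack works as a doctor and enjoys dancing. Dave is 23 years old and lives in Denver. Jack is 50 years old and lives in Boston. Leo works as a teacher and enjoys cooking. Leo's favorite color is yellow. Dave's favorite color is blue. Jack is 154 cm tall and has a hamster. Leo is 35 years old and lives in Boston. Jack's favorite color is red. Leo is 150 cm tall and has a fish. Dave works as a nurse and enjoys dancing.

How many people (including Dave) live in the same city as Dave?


Dave lives in Denver. Count = 1

1


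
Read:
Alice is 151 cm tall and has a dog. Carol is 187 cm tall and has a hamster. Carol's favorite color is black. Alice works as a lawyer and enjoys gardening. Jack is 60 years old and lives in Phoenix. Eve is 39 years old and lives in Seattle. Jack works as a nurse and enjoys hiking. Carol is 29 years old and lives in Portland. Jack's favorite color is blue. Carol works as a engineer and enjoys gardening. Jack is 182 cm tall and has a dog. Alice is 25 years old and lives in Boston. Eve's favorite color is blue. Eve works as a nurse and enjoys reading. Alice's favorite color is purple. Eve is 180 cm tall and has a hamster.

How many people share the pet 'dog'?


Count: 2

2


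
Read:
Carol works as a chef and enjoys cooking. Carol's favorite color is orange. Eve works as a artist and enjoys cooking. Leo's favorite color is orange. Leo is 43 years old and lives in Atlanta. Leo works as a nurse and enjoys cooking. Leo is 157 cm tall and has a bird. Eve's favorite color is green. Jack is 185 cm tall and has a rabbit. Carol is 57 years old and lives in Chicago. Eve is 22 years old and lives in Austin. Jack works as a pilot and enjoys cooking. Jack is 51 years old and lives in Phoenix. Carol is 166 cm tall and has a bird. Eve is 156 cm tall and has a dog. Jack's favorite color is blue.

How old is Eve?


Eve is 22 years old

22


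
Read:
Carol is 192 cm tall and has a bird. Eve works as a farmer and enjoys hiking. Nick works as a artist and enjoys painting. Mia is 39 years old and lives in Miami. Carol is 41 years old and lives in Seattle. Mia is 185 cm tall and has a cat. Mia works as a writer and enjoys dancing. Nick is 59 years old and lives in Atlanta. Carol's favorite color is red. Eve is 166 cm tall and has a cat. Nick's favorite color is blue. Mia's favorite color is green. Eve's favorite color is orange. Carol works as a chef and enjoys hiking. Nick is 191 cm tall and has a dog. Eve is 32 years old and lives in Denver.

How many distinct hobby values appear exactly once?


Unique hobby values: 2

2


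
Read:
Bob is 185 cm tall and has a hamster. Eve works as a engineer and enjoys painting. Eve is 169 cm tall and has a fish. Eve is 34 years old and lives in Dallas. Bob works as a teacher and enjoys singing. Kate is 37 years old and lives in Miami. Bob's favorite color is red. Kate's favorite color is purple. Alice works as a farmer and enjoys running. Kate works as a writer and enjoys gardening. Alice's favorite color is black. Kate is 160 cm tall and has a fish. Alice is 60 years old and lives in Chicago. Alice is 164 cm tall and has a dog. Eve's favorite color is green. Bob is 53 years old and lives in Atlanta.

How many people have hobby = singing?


Count: 1

1


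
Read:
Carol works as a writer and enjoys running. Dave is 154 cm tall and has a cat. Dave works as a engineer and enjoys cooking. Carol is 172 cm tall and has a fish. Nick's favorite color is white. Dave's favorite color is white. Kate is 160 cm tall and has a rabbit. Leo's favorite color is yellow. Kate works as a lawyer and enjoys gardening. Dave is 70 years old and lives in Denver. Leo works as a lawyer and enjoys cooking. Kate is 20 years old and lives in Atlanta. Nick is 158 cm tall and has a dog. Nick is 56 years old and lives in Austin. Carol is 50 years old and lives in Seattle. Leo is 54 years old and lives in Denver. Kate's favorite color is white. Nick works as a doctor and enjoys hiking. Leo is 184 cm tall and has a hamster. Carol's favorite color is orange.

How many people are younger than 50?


Filter: 1

1


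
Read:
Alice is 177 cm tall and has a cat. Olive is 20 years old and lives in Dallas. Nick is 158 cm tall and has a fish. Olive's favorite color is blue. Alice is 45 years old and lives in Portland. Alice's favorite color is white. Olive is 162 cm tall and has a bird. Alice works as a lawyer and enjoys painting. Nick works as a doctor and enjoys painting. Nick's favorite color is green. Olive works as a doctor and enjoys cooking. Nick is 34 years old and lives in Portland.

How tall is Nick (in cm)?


Nick is 158 cm tall

158


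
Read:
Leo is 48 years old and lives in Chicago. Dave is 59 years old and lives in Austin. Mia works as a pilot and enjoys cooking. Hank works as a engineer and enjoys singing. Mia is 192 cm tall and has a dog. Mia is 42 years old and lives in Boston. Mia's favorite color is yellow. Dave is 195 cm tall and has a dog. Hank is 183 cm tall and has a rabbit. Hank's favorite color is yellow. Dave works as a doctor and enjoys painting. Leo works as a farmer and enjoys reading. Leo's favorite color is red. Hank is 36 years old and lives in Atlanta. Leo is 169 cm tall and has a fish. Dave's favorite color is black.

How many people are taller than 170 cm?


Taller than 170: 3

3


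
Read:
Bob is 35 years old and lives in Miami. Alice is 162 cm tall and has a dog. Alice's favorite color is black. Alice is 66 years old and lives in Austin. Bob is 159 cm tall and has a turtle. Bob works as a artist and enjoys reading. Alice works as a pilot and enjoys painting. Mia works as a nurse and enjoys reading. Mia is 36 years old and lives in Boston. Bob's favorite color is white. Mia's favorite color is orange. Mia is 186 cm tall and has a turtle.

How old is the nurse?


The nurse is Mia, age 36

36


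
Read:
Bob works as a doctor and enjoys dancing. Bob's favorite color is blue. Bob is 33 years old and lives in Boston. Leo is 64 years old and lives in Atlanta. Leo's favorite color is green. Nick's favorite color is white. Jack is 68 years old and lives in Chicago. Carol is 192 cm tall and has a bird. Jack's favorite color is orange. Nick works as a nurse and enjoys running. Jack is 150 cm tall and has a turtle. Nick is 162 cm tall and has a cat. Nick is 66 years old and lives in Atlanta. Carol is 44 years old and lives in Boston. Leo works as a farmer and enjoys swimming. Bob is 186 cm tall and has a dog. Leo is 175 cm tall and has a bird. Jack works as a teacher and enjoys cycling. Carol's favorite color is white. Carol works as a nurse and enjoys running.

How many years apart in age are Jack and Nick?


68 vs 66, diff = 2

2


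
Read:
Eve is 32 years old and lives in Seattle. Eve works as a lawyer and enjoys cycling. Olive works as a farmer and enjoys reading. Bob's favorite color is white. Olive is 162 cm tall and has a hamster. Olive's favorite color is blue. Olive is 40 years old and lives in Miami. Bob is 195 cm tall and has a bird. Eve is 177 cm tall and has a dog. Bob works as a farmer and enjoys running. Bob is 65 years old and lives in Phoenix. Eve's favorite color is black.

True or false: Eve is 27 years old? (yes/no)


Eve is actually 32. no

no


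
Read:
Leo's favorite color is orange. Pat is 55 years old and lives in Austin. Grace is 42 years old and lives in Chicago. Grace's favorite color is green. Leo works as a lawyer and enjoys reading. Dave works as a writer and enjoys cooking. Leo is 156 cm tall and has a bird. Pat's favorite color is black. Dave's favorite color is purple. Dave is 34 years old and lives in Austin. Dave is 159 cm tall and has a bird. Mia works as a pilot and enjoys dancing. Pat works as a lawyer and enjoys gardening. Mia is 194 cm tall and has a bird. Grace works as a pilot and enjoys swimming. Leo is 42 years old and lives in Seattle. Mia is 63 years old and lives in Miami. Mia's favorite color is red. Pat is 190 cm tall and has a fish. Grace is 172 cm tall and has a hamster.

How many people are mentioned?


People: Grace, Mia, Dave, Pat, Leo. Count = 5

5


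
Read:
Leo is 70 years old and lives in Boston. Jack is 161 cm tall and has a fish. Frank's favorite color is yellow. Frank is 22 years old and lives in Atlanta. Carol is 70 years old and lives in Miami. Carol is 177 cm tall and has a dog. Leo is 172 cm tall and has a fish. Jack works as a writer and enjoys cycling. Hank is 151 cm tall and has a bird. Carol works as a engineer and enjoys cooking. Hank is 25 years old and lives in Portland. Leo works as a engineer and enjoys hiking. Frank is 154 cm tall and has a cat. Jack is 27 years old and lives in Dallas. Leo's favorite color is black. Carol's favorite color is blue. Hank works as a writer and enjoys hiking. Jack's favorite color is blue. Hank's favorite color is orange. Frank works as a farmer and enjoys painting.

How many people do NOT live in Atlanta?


Not in Atlanta: 4

4


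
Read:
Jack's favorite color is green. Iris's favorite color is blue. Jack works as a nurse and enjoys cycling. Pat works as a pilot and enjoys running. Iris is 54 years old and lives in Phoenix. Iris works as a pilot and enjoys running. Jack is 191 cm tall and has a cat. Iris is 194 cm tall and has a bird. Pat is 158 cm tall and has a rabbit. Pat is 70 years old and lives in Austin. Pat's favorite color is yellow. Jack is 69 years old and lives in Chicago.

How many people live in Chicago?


Count in Chicago: 1

1


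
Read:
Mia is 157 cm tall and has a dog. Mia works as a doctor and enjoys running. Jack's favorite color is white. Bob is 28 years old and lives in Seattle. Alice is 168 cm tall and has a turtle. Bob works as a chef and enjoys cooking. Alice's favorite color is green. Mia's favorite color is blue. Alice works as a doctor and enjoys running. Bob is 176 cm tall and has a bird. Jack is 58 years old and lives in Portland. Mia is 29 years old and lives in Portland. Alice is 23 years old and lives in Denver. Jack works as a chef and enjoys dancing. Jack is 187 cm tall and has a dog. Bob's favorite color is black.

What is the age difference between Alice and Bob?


|23 - 28| = 5

5


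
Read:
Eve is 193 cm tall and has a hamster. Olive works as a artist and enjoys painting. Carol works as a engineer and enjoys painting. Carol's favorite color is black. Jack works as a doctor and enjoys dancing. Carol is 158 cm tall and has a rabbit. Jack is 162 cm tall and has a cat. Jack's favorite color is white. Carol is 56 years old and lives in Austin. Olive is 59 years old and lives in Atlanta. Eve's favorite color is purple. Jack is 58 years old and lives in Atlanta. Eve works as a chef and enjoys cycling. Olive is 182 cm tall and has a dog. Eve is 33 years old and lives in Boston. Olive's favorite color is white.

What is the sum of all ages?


56+59+58+33 = 206

206


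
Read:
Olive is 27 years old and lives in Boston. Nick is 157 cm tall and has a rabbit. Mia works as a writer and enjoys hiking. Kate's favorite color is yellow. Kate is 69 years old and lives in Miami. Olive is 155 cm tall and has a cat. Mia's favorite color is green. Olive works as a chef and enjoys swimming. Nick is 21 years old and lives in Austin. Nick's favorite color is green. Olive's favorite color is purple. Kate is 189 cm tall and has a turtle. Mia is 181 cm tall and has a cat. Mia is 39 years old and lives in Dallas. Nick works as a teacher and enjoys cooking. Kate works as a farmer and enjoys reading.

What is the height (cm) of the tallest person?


Tallest: Kate at 189 cm

189
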